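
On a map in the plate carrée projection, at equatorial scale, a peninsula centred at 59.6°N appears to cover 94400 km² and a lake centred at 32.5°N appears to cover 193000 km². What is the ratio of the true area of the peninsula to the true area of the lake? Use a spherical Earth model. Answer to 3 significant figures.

0.293

On the plate carrée, areal scale = h·k = 1 × sec φ, so true area = apparent × cos φ.
True area of peninsula: 94400 × cos(59.6°) = 94400 × 0.5060 = 47770 km².
True area of lake: 193000 × cos(32.5°) = 193000 × 0.8434 = 162800 km².
Ratio = 47770 / 162800 ≈ 0.293.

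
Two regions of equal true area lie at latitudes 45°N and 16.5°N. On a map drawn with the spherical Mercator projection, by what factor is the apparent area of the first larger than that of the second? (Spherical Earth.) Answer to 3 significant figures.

Mercator areal scale is sec²φ.
At 45°: sec²(45°) = 1/0.7071² = 2.000.
At 16.5°: sec²(16.5°) = 1/0.9588² = 1.088.
Ratio = 2.000/1.088 = cos²(16.5°)/cos²(45°) ≈ 1.84.

1.84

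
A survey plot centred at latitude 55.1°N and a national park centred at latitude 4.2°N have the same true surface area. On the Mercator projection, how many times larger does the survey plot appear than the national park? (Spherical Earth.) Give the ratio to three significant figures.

3.04

Mercator is conformal with k = sec φ, so areal scale = k² = sec²φ.
At 55.1°: sec²(55.1°) = 1/0.5721² = 3.055.
At 4.2°: sec²(4.2°) = 1/0.9973² = 1.005.
Ratio = 3.055/1.005 = cos²(4.2°)/cos²(55.1°) ≈ 3.04.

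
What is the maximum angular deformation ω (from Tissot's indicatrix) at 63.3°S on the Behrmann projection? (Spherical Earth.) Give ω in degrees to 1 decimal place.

70.3°

Behrmann is a cylindrical equal-area projection with standard parallels at ±30°. Cylindrical equal-area (φ₀ = 30°): h = cos φ / cos 30° along meridians, k = cos 30° / cos φ along parallels; h·k = 1.
At 63.3°: h = 0.5188, k = 1.927; principal scales a = 1.927, b = 0.5188.
sin(ω/2) = (a − b)/(a + b) = 1.409/2.446 = 0.5758, so ω = 2 arcsin(0.5758) ≈ 70.3°.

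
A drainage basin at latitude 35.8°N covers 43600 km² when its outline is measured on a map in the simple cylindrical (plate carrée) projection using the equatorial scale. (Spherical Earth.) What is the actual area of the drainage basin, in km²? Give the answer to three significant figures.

Plate carrée maps x = Rλ, y = Rφ. The meridian scale is h = 1 and the parallel scale is k = 1/cos φ = sec φ.
Areal scale = h·k = 1 × sec φ; at 35.8°, h = 1.000, k = 1.233, so h·k = 1.233.
True area = apparent / (areal scale) = 43600 / 1.233 ≈ 35400 km².

35400 km²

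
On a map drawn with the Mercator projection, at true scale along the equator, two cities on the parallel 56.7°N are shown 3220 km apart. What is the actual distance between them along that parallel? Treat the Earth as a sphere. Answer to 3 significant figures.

The Mercator projection is conformal; its linear scale factor is the same in every direction and equals sec φ = 1/cos φ.
Along the parallel at 56.7°, map distances are exaggerated by k = sec 56.7° = 1.821.
True distance = 3220 / 1.821 = 3220 × cos 56.7° ≈ 1770 km.

1770 km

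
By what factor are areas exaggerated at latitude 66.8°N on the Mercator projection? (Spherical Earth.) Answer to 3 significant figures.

Mercator is conformal, so the point scale is isotropic: h = k = sec φ = 1/cos φ.
Areal scale = k² = sec²φ = 1/cos²(66.8°) = 1/0.3939² = 6.444.

6.44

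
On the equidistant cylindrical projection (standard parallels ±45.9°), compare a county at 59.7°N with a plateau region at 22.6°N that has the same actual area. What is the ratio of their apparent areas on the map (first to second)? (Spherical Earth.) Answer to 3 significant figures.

1.83

With standard parallel φ₀ = 45.9°, the equirectangular projection gives x = Rλ cos φ₀, y = Rφ, so h = 1 and k = cos 45.9° / cos φ.
Areal scale at 59.7°: h·k = 1.000 × 1.379 = 1.379.
Areal scale at 22.6°: h·k = 1.000 × 0.7538 = 0.7538.
Ratio = 1.379/0.7538 ≈ 1.83.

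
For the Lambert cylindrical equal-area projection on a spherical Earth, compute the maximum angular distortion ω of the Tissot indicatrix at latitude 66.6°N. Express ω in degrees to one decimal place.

The Lambert cylindrical equal-area projection is the cylindrical equal-area projection with its standard parallel at the equator (φ₀ = 0). For cylindrical equal-area with standard parallel φ₀, h = cos φ / cos φ₀ and k = cos φ₀ / cos φ, so h·k = 1.
At 66.6°: h = 0.3971, k = 2.518; principal scales a = 2.518, b = 0.3971.
sin(ω/2) = (a − b)/(a + b) = 2.121/2.915 = 0.7275, so ω = 2 arcsin(0.7275) ≈ 93.4°.

93.4°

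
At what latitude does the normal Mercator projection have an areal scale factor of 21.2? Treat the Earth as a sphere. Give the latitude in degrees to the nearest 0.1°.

Mercator areal scale is sec²φ.
sec²φ = 21.2  ⇒  cos²φ = 0.04717  ⇒  cos φ = 0.2172.
φ = arccos(0.2172) ≈ 77.5°.

77.5°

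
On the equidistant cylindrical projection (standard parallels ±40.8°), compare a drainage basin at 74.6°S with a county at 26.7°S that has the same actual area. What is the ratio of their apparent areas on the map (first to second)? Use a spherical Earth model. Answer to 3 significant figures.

3.36

In the equirectangular projection with standard parallel φ₀ = 40.8° (x = Rλ cos φ₀, y = Rφ), meridians are true-scale (h = 1) and the parallel scale is k = cos φ₀ / cos φ.
Areal scale at 74.6°: h·k = 1.000 × 2.851 = 2.851.
Areal scale at 26.7°: h·k = 1.000 × 0.8473 = 0.8473.
Ratio = 2.851/0.8473 ≈ 3.36.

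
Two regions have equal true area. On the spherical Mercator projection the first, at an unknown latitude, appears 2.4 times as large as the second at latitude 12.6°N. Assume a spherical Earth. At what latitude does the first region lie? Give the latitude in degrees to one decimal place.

51.0°

For equal true areas on Mercator, apparent areas scale as sec²φ, so the ratio is cos²φ₂ / cos²φ₁.
cos²φ₂ / cos²φ₁ = 2.4  ⇒  cos φ₁ = cos 12.6° / √2.4 = 0.9759/1.549 = 0.6300.
φ₁ = arccos(0.6300) ≈ 51.0°.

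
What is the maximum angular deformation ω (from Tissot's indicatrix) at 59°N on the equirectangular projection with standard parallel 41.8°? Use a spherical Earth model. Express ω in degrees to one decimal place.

21.1°

In the equirectangular projection with standard parallel φ₀ = 41.8° (x = Rλ cos φ₀, y = Rφ), meridians are true-scale (h = 1) and the parallel scale is k = cos φ₀ / cos φ.
At 59°: h = 1.000, k = 1.447; principal scales a = 1.447, b = 1.000.
sin(ω/2) = (a − b)/(a + b) = 0.4474/2.447 = 0.1828, so ω = 2 arcsin(0.1828) ≈ 21.1°.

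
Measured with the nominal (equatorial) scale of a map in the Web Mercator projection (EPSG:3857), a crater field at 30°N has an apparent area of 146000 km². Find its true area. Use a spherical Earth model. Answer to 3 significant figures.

110000 km²

Mercator is conformal, so the point scale is isotropic: h = k = sec φ = 1/cos φ.
Areal scale = k² = sec²φ = 1/cos²(30°) = 1/0.8660² = 1.333.
True area = apparent / (areal scale) = 146000 / 1.333 ≈ 110000 km².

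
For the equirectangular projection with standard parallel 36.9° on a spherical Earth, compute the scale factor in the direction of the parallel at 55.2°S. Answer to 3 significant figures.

With standard parallel φ₀ = 36.9°, the equirectangular projection gives x = Rλ cos φ₀, y = Rφ, so h = 1 and k = cos 36.9° / cos φ.
k = cos 36.9° / cos 55.2° = 0.7997/0.5707 = 1.401.

1.40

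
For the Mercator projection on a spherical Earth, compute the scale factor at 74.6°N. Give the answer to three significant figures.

Mercator is conformal, so the point scale is isotropic: h = k = sec φ = 1/cos φ.
k = 1/cos 74.6° = 1/0.2656 = 3.766.

3.77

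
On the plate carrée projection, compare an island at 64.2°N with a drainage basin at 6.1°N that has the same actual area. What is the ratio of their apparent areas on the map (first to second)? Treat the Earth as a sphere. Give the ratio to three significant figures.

2.28

Plate carrée maps x = Rλ, y = Rφ. The meridian scale is h = 1 and the parallel scale is k = 1/cos φ = sec φ.
Areal scale at 64.2°: h·k = 1.000 × 2.298 = 2.298.
Areal scale at 6.1°: h·k = 1.000 × 1.006 = 1.006.
Ratio = 2.298/1.006 ≈ 2.28.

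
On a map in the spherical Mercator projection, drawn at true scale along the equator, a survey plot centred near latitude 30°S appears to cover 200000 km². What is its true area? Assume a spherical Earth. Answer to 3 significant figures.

For Mercator, h = k = sec φ (a conformal cylindrical projection has a single point scale, 1/cos φ).
Areal scale = k² = sec²φ = 1/cos²(30°) = 1/0.8660² = 1.333.
True area = apparent / (areal scale) = 200000 / 1.333 ≈ 150000 km².

150000 km²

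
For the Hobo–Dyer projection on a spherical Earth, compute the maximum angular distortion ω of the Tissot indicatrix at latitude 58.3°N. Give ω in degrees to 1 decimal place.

Hobo–Dyer is a cylindrical equal-area projection with standard parallels at ±37.5°. A cylindrical equal-area projection with standard parallel φ₀ has meridian scale h = cos φ / cos φ₀ and parallel scale k = cos φ₀ / cos φ (so areas are preserved, h·k = 1).
At 58.3°: h = 0.6623, k = 1.510; principal scales a = 1.510, b = 0.6623.
sin(ω/2) = (a − b)/(a + b) = 0.8475/2.172 = 0.3901, so ω = 2 arcsin(0.3901) ≈ 45.9°.

45.9°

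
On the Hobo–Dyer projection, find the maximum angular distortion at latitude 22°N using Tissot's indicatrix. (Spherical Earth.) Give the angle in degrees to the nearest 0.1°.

The Hobo–Dyer projection is cylindrical equal-area with φ₀ = 37.5°. Cylindrical equal-area (φ₀ = 37.5°): h = cos φ / cos 37.5° along meridians, k = cos 37.5° / cos φ along parallels; h·k = 1.
At 22°: h = 1.169, k = 0.8557; principal scales a = 1.169, b = 0.8557.
sin(ω/2) = (a − b)/(a + b) = 0.3130/2.024 = 0.1546, so ω = 2 arcsin(0.1546) ≈ 17.8°.

17.8°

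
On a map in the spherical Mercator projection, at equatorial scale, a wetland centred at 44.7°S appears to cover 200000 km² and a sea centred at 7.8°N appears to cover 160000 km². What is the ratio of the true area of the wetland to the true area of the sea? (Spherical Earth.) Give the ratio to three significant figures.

0.643

Since Mercator area scale is 1/cos²φ, the true area equals the apparent area multiplied by cos²φ.
True area of wetland: 200000 × cos²(44.7°) = 200000 × 0.5052 = 101000 km².
True area of sea: 160000 × cos²(7.8°) = 160000 × 0.9816 = 157100 km².
Ratio = 101000 / 157100 ≈ 0.643.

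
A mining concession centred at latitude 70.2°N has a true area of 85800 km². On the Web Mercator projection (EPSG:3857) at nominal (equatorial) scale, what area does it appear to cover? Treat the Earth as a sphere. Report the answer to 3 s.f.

The Mercator projection is conformal; its linear scale factor is the same in every direction and equals sec φ = 1/cos φ.
Areal scale = k² = sec²φ = 1/cos²(70.2°) = 1/0.3387² = 8.715.
Apparent area = 85800 × 8.715 ≈ 748000 km².

748000 km²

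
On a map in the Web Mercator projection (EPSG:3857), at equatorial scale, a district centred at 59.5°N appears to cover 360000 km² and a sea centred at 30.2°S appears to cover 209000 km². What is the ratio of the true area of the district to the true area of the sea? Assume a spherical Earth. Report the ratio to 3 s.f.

Since Mercator area scale is 1/cos²φ, the true area equals the apparent area multiplied by cos²φ.
True area of district: 360000 × cos²(59.5°) = 360000 × 0.2576 = 92730 km².
True area of sea: 209000 × cos²(30.2°) = 209000 × 0.7470 = 156100 km².
Ratio = 92730 / 156100 ≈ 0.594.

0.594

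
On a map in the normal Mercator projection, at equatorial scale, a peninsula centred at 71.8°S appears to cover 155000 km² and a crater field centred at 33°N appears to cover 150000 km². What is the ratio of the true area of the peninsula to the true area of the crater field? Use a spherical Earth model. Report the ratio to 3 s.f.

0.143

Mercator's areal exaggeration is sec²φ; hence true area = (apparent area) · cos²φ.
True area of peninsula: 155000 × cos²(71.8°) = 155000 × 0.09755 = 15120 km².
True area of crater field: 150000 × cos²(33°) = 150000 × 0.7034 = 105500 km².
Ratio = 15120 / 105500 ≈ 0.143.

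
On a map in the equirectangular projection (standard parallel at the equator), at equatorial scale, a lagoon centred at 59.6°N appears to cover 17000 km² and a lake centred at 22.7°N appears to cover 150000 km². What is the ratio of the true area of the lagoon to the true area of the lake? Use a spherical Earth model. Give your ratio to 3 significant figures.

0.0622

Plate carrée has h = 1 and k = sec φ, giving areal scale sec φ; true area = (apparent area) · cos φ.
True area of lagoon: 17000 × cos(59.6°) = 17000 × 0.5060 = 8603 km².
True area of lake: 150000 × cos(22.7°) = 150000 × 0.9225 = 138400 km².
Ratio = 8603 / 138400 ≈ 0.0622.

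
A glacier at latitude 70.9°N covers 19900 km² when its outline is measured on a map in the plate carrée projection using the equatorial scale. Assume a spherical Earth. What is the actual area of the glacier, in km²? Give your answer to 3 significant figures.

6510 km²

For the equirectangular projection with φ₀ = 0 (plate carrée), h = 1 along meridians and k = sec φ along parallels.
Areal scale = h·k = 1 × sec φ; at 70.9°, h = 1.000, k = 3.056, so h·k = 3.056.
True area = apparent / (areal scale) = 19900 / 3.056 ≈ 6510 km².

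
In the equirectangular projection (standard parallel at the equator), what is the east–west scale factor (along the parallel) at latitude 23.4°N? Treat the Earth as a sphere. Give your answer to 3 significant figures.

1.09

For the equirectangular projection with φ₀ = 0 (plate carrée), h = 1 along meridians and k = sec φ along parallels.
k = 1/cos 23.4° = 1/0.9178 = 1.090.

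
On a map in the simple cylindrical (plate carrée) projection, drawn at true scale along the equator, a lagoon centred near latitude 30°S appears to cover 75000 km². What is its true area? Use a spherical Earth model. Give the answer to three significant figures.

For the equirectangular projection with φ₀ = 0 (plate carrée), h = 1 along meridians and k = sec φ along parallels.
Areal scale = h·k = 1 × sec φ; at 30°, h = 1.000, k = 1.155, so h·k = 1.155.
True area = apparent / (areal scale) = 75000 / 1.155 ≈ 65000 km².

65000 km²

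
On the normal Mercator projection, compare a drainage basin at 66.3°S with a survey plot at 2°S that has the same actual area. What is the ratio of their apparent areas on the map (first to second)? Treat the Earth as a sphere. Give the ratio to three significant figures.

On Mercator, area is exaggerated by sec²φ = 1/cos²φ.
At 66.3°: sec²(66.3°) = 1/0.4019² = 6.190.
At 2°: sec²(2°) = 1/0.9994² = 1.001.
Ratio = 6.190/1.001 = cos²(2°)/cos²(66.3°) ≈ 6.18.

6.18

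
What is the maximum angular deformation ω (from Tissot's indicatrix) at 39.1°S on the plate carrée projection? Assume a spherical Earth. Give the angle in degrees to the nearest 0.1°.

In the plate carrée (x = Rλ, y = Rφ), meridians are true-scale (h = 1) and parallels are stretched by k = sec φ.
At 39.1°: h = 1.000, k = 1.289; principal scales a = 1.289, b = 1.000.
sin(ω/2) = (a − b)/(a + b) = 0.2886/2.289 = 0.1261, so ω = 2 arcsin(0.1261) ≈ 14.5°.

14.5°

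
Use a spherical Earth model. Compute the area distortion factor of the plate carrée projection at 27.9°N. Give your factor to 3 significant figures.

1.13

Plate carrée maps x = Rλ, y = Rφ. The meridian scale is h = 1 and the parallel scale is k = 1/cos φ = sec φ.
Areal scale = h·k = 1 × sec φ; at 27.9°, h = 1.000, k = 1.132, so h·k = 1.132.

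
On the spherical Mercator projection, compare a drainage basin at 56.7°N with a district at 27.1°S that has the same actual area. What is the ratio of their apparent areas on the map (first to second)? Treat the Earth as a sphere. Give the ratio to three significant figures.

2.63

Mercator is conformal with k = sec φ, so areal scale = k² = sec²φ.
At 56.7°: sec²(56.7°) = 1/0.5490² = 3.318.
At 27.1°: sec²(27.1°) = 1/0.8902² = 1.262.
Ratio = 3.318/1.262 = cos²(27.1°)/cos²(56.7°) ≈ 2.63.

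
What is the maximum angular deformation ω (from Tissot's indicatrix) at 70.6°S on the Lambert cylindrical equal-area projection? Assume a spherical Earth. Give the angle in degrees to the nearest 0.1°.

The Lambert cylindrical equal-area projection is the cylindrical equal-area projection with its standard parallel at the equator (φ₀ = 0). Cylindrical equal-area (φ₀ = 0°): h = cos φ / cos 0° along meridians, k = cos 0° / cos φ along parallels; h·k = 1.
At 70.6°: h = 0.3322, k = 3.011; principal scales a = 3.011, b = 0.3322.
sin(ω/2) = (a − b)/(a + b) = 2.678/3.343 = 0.8013, so ω = 2 arcsin(0.8013) ≈ 106.5°.

106.5°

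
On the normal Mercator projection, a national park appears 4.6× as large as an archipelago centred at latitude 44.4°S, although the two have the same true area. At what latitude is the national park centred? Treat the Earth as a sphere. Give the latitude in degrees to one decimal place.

On Mercator, (apparent₁)/(apparent₂) = sec²φ₁ / sec²φ₂ when true areas are equal.
cos²φ₂ / cos²φ₁ = 4.6  ⇒  cos φ₁ = cos 44.4° / √4.6 = 0.7145/2.145 = 0.3331.
φ₁ = arccos(0.3331) ≈ 70.5°.

70.5°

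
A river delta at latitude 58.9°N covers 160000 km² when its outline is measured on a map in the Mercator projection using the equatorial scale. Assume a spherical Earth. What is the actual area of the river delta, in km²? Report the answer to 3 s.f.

42700 km²

Mercator is conformal, so the point scale is isotropic: h = k = sec φ = 1/cos φ.
Areal scale = k² = sec²φ = 1/cos²(58.9°) = 1/0.5165² = 3.748.
True area = apparent / (areal scale) = 160000 / 3.748 ≈ 42700 km².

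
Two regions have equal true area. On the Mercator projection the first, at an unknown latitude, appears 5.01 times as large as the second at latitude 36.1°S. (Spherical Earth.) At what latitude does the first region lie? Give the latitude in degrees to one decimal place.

68.8°

For equal true areas on Mercator, apparent areas scale as sec²φ, so the ratio is cos²φ₂ / cos²φ₁.
cos²φ₂ / cos²φ₁ = 5.01  ⇒  cos φ₁ = cos 36.1° / √5.01 = 0.8080/2.238 = 0.3610.
φ₁ = arccos(0.3610) ≈ 68.8°.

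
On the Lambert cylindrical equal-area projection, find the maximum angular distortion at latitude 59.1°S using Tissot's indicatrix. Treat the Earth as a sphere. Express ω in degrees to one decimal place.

71.3°

The Lambert cylindrical equal-area projection is the cylindrical equal-area projection with its standard parallel at the equator (φ₀ = 0). For cylindrical equal-area with standard parallel φ₀, h = cos φ / cos φ₀ and k = cos φ₀ / cos φ, so h·k = 1.
At 59.1°: h = 0.5135, k = 1.947; principal scales a = 1.947, b = 0.5135.
sin(ω/2) = (a − b)/(a + b) = 1.434/2.461 = 0.5826, so ω = 2 arcsin(0.5826) ≈ 71.3°.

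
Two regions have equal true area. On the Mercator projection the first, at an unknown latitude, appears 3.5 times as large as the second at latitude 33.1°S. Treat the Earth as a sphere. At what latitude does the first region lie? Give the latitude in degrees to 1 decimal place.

On Mercator, (apparent₁)/(apparent₂) = sec²φ₁ / sec²φ₂ when true areas are equal.
cos²φ₂ / cos²φ₁ = 3.5  ⇒  cos φ₁ = cos 33.1° / √3.5 = 0.8377/1.871 = 0.4478.
φ₁ = arccos(0.4478) ≈ 63.4°.

63.4°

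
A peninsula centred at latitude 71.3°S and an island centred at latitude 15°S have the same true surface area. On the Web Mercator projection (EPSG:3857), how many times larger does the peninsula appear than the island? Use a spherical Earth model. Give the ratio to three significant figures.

9.08

Mercator is conformal with k = sec φ, so areal scale = k² = sec²φ.
At 71.3°: sec²(71.3°) = 1/0.3206² = 9.728.
At 15°: sec²(15°) = 1/0.9659² = 1.072.
Ratio = 9.728/1.072 = cos²(15°)/cos²(71.3°) ≈ 9.08.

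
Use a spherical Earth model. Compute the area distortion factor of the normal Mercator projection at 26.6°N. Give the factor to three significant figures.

Mercator is conformal, so the point scale is isotropic: h = k = sec φ = 1/cos φ.
Areal scale = k² = sec²φ = 1/cos²(26.6°) = 1/0.8942² = 1.251.

1.25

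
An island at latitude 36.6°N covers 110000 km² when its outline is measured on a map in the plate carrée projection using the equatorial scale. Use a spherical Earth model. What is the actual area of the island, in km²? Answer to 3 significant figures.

For the equirectangular projection with φ₀ = 0 (plate carrée), h = 1 along meridians and k = sec φ along parallels.
Areal scale = h·k = 1 × sec φ; at 36.6°, h = 1.000, k = 1.246, so h·k = 1.246.
True area = apparent / (areal scale) = 110000 / 1.246 ≈ 88300 km².

88300 km²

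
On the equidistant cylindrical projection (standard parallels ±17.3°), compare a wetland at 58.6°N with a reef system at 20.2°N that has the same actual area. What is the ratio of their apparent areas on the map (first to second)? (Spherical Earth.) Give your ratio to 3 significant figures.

With standard parallel φ₀ = 17.3°, the equirectangular projection gives x = Rλ cos φ₀, y = Rφ, so h = 1 and k = cos 17.3° / cos φ.
Areal scale at 58.6°: h·k = 1.000 × 1.833 = 1.833.
Areal scale at 20.2°: h·k = 1.000 × 1.017 = 1.017.
Ratio = 1.833/1.017 ≈ 1.80.

1.80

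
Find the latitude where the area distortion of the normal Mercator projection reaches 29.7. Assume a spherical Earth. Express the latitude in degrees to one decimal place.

Mercator areal scale is sec²φ.
sec²φ = 29.7  ⇒  cos²φ = 0.03367  ⇒  cos φ = 0.1835.
φ = arccos(0.1835) ≈ 79.4°.

79.4°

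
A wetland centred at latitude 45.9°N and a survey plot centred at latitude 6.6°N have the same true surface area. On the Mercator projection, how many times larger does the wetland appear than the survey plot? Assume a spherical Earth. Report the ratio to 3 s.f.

2.04

Mercator areal scale is sec²φ.
At 45.9°: sec²(45.9°) = 1/0.6959² = 2.065.
At 6.6°: sec²(6.6°) = 1/0.9934² = 1.013.
Ratio = 2.065/1.013 = cos²(6.6°)/cos²(45.9°) ≈ 2.04.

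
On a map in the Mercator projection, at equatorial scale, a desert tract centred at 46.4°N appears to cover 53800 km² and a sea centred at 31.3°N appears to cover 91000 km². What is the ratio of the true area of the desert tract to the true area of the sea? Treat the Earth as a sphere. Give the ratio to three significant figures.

Mercator's areal exaggeration is sec²φ; hence true area = (apparent area) · cos²φ.
True area of desert tract: 53800 × cos²(46.4°) = 53800 × 0.4756 = 25590 km².
True area of sea: 91000 × cos²(31.3°) = 91000 × 0.7301 = 66440 km².
Ratio = 25590 / 66440 ≈ 0.385.

0.385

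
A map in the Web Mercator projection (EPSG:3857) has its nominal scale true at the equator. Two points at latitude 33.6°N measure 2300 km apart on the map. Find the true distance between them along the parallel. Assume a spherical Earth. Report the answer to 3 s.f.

Mercator is conformal, so the point scale is isotropic: h = k = sec φ = 1/cos φ.
Along the parallel at 33.6°, map distances are exaggerated by k = sec 33.6° = 1.201.
True distance = 2300 / 1.201 = 2300 × cos 33.6° ≈ 1920 km.

1920 km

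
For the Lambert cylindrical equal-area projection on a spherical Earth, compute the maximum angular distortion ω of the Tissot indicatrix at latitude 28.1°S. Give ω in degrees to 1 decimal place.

14.3°

The Lambert cylindrical equal-area projection is the cylindrical equal-area projection with its standard parallel at the equator (φ₀ = 0). A cylindrical equal-area projection with standard parallel φ₀ has meridian scale h = cos φ / cos φ₀ and parallel scale k = cos φ₀ / cos φ (so areas are preserved, h·k = 1).
At 28.1°: h = 0.8821, k = 1.134; principal scales a = 1.134, b = 0.8821.
sin(ω/2) = (a − b)/(a + b) = 0.2515/2.016 = 0.1248, so ω = 2 arcsin(0.1248) ≈ 14.3°.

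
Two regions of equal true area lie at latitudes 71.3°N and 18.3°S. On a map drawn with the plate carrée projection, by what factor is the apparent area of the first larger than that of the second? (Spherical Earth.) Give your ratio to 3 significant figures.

For the equirectangular projection with φ₀ = 0 (plate carrée), h = 1 along meridians and k = sec φ along parallels.
Areal scale at 71.3°: h·k = 1.000 × 3.119 = 3.119.
Areal scale at 18.3°: h·k = 1.000 × 1.053 = 1.053.
Ratio = 3.119/1.053 ≈ 2.96.

2.96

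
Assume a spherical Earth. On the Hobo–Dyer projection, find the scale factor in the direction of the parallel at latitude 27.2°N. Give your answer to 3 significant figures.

0.892

Hobo–Dyer is a cylindrical equal-area projection with standard parallels at ±37.5°. Cylindrical equal-area (φ₀ = 37.5°): h = cos φ / cos 37.5° along meridians, k = cos 37.5° / cos φ along parallels; h·k = 1.
k = cos 37.5° / cos 27.2° = 0.7934/0.8894 = 0.8920.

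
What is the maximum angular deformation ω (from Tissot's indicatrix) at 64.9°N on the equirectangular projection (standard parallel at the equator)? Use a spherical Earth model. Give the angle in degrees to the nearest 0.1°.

47.7°

In the plate carrée (x = Rλ, y = Rφ), meridians are true-scale (h = 1) and parallels are stretched by k = sec φ.
At 64.9°: h = 1.000, k = 2.357; principal scales a = 2.357, b = 1.000.
sin(ω/2) = (a − b)/(a + b) = 1.357/3.357 = 0.4043, so ω = 2 arcsin(0.4043) ≈ 47.7°.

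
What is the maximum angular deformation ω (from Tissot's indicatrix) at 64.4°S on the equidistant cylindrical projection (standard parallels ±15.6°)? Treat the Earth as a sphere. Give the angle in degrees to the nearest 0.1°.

In the equirectangular projection with standard parallel φ₀ = 15.6° (x = Rλ cos φ₀, y = Rφ), meridians are true-scale (h = 1) and the parallel scale is k = cos φ₀ / cos φ.
At 64.4°: h = 1.000, k = 2.229; principal scales a = 2.229, b = 1.000.
sin(ω/2) = (a − b)/(a + b) = 1.229/3.229 = 0.3806, so ω = 2 arcsin(0.3806) ≈ 44.7°.

44.7°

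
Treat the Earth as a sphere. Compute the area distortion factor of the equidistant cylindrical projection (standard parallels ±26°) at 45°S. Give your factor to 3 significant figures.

1.27

In the equirectangular projection with standard parallel φ₀ = 26° (x = Rλ cos φ₀, y = Rφ), meridians are true-scale (h = 1) and the parallel scale is k = cos φ₀ / cos φ.
Areal scale = h·k = 1 × cos φ₀ / cos φ; at 45°, h = 1.000, k = 1.271, so h·k = 1.271.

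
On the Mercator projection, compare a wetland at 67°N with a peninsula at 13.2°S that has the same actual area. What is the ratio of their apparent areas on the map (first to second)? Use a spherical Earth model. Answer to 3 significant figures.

On Mercator, area is exaggerated by sec²φ = 1/cos²φ.
At 67°: sec²(67°) = 1/0.3907² = 6.550.
At 13.2°: sec²(13.2°) = 1/0.9736² = 1.055.
Ratio = 6.550/1.055 = cos²(13.2°)/cos²(67°) ≈ 6.21.

6.21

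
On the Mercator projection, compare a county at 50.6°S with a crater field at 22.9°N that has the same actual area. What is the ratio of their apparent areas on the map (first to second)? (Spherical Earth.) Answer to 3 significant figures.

2.11

Mercator areal scale is sec²φ.
At 50.6°: sec²(50.6°) = 1/0.6347² = 2.482.
At 22.9°: sec²(22.9°) = 1/0.9212² = 1.178.
Ratio = 2.482/1.178 = cos²(22.9°)/cos²(50.6°) ≈ 2.11.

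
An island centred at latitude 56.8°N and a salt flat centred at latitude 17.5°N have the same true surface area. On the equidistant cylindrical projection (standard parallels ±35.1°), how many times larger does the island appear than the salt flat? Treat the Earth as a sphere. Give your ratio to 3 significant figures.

With standard parallel φ₀ = 35.1°, the equirectangular projection gives x = Rλ cos φ₀, y = Rφ, so h = 1 and k = cos 35.1° / cos φ.
Areal scale at 56.8°: h·k = 1.000 × 1.494 = 1.494.
Areal scale at 17.5°: h·k = 1.000 × 0.8579 = 0.8579.
Ratio = 1.494/0.8579 ≈ 1.74.

1.74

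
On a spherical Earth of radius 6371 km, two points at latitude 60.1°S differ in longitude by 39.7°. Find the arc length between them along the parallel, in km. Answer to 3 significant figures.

Arc length along a parallel = R cos φ · Δλ (with Δλ in radians).
= 6371 × cos 60.1° × (39.7° × π/180) = 6371 × 0.4985 × 0.6929 ≈ 2200 km.

2200 km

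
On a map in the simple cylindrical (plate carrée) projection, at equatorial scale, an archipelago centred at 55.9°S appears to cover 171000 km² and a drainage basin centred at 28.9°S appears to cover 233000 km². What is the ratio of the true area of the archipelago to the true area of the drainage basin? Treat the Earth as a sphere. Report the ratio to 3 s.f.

0.470

Plate carrée has h = 1 and k = sec φ, giving areal scale sec φ; true area = (apparent area) · cos φ.
True area of archipelago: 171000 × cos(55.9°) = 171000 × 0.5606 = 95870 km².
True area of drainage basin: 233000 × cos(28.9°) = 233000 × 0.8755 = 204000 km².
Ratio = 95870 / 204000 ≈ 0.470.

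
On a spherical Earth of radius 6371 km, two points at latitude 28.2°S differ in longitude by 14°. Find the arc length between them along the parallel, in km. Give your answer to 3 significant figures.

1370 km

Arc length along a parallel = R cos φ · Δλ (with Δλ in radians).
= 6371 × cos 28.2° × (14° × π/180) = 6371 × 0.8813 × 0.2443 ≈ 1370 km.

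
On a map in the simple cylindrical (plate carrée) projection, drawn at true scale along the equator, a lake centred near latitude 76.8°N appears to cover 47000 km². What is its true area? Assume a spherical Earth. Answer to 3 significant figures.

10700 km²

In the plate carrée (x = Rλ, y = Rφ), meridians are true-scale (h = 1) and parallels are stretched by k = sec φ.
Areal scale = h·k = 1 × sec φ; at 76.8°, h = 1.000, k = 4.379, so h·k = 4.379.
True area = apparent / (areal scale) = 47000 / 4.379 ≈ 10700 km².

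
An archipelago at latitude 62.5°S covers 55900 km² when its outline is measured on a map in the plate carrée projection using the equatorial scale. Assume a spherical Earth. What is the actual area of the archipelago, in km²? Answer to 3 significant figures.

In the plate carrée (x = Rλ, y = Rφ), meridians are true-scale (h = 1) and parallels are stretched by k = sec φ.
Areal scale = h·k = 1 × sec φ; at 62.5°, h = 1.000, k = 2.166, so h·k = 2.166.
True area = apparent / (areal scale) = 55900 / 2.166 ≈ 25800 km².

25800 km²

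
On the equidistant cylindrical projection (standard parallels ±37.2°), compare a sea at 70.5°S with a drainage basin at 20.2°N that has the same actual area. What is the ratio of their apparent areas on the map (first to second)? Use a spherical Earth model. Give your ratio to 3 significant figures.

2.81

In the equirectangular projection with standard parallel φ₀ = 37.2° (x = Rλ cos φ₀, y = Rφ), meridians are true-scale (h = 1) and the parallel scale is k = cos φ₀ / cos φ.
Areal scale at 70.5°: h·k = 1.000 × 2.386 = 2.386.
Areal scale at 20.2°: h·k = 1.000 × 0.8487 = 0.8487.
Ratio = 2.386/0.8487 ≈ 2.81.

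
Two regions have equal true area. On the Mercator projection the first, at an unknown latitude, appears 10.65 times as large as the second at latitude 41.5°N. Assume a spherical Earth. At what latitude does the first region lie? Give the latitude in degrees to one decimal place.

On Mercator, (apparent₁)/(apparent₂) = sec²φ₁ / sec²φ₂ when true areas are equal.
cos²φ₂ / cos²φ₁ = 10.65  ⇒  cos φ₁ = cos 41.5° / √10.65 = 0.7490/3.263 = 0.2295.
φ₁ = arccos(0.2295) ≈ 76.7°.

76.7°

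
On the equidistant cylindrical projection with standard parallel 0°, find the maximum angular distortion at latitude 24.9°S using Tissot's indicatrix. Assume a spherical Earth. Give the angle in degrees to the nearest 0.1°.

5.6°

Plate carrée maps x = Rλ, y = Rφ. The meridian scale is h = 1 and the parallel scale is k = 1/cos φ = sec φ.
At 24.9°: h = 1.000, k = 1.102; principal scales a = 1.102, b = 1.000.
sin(ω/2) = (a − b)/(a + b) = 0.1025/2.102 = 0.04874, so ω = 2 arcsin(0.04874) ≈ 5.6°.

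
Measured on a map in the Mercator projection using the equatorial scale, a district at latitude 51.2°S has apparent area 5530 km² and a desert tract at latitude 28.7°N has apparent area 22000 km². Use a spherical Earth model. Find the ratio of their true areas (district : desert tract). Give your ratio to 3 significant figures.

Since Mercator area scale is 1/cos²φ, the true area equals the apparent area multiplied by cos²φ.
True area of district: 5530 × cos²(51.2°) = 5530 × 0.3926 = 2171 km².
True area of desert tract: 22000 × cos²(28.7°) = 22000 × 0.7694 = 16930 km².
Ratio = 2171 / 16930 ≈ 0.128.

0.128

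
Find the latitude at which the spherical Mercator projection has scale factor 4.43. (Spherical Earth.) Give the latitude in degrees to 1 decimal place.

77.0°

Mercator scale is k = sec φ = 1/cos φ.
1/cos φ = 4.43  ⇒  cos φ = 0.2257  ⇒  φ = arccos(0.2257) ≈ 77.0°.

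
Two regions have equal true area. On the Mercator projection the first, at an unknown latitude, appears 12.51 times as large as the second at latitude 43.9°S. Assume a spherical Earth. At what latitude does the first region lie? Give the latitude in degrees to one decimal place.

Mercator areal scale is sec²φ, so apparent-area ratio = sec²φ₁ / sec²φ₂ = cos²φ₂ / cos²φ₁.
cos²φ₂ / cos²φ₁ = 12.51  ⇒  cos φ₁ = cos 43.9° / √12.51 = 0.7206/3.537 = 0.2037.
φ₁ = arccos(0.2037) ≈ 78.2°.

78.2°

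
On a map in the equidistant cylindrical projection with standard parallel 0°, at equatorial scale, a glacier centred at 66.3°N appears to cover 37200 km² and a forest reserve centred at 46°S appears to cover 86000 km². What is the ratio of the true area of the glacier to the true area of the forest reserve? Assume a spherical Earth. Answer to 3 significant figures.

0.250

Plate carrée has h = 1 and k = sec φ, giving areal scale sec φ; true area = (apparent area) · cos φ.
True area of glacier: 37200 × cos(66.3°) = 37200 × 0.4019 = 14950 km².
True area of forest reserve: 86000 × cos(46°) = 86000 × 0.6947 = 59740 km².
Ratio = 14950 / 59740 ≈ 0.250.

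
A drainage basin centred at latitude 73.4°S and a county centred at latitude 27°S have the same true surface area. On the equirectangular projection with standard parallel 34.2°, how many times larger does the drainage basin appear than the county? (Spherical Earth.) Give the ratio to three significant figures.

3.12

With standard parallel φ₀ = 34.2°, the equirectangular projection gives x = Rλ cos φ₀, y = Rφ, so h = 1 and k = cos 34.2° / cos φ.
Areal scale at 73.4°: h·k = 1.000 × 2.895 = 2.895.
Areal scale at 27°: h·k = 1.000 × 0.9283 = 0.9283.
Ratio = 2.895/0.9283 ≈ 3.12.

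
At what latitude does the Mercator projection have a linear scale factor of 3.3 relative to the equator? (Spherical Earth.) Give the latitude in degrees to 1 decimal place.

72.4°

Mercator scale is k = sec φ = 1/cos φ.
1/cos φ = 3.3  ⇒  cos φ = 0.3030  ⇒  φ = arccos(0.3030) ≈ 72.4°.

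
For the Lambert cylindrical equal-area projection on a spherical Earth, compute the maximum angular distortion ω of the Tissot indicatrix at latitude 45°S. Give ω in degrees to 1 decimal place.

38.9°

The Lambert cylindrical equal-area projection is the cylindrical equal-area projection with its standard parallel at the equator (φ₀ = 0). For cylindrical equal-area with standard parallel φ₀, h = cos φ / cos φ₀ and k = cos φ₀ / cos φ, so h·k = 1.
At 45°: h = 0.7071, k = 1.414; principal scales a = 1.414, b = 0.7071.
sin(ω/2) = (a − b)/(a + b) = 0.7071/2.121 = 0.3333, so ω = 2 arcsin(0.3333) ≈ 38.9°.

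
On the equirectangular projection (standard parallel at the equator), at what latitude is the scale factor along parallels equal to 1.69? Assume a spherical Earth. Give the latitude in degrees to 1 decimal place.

53.7°

Plate carrée: h = 1, k = sec φ along parallels.
sec φ = 1.69  ⇒  cos φ = 0.5917  ⇒  φ ≈ 53.7°.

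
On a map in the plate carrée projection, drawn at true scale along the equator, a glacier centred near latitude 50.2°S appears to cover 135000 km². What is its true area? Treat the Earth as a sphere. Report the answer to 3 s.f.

Plate carrée maps x = Rλ, y = Rφ. The meridian scale is h = 1 and the parallel scale is k = 1/cos φ = sec φ.
Areal scale = h·k = 1 × sec φ; at 50.2°, h = 1.000, k = 1.562, so h·k = 1.562.
True area = apparent / (areal scale) = 135000 / 1.562 ≈ 86400 km².

86400 km²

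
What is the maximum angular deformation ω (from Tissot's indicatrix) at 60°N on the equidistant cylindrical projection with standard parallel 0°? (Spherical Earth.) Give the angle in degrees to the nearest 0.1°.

38.9°

For the equirectangular projection with φ₀ = 0 (plate carrée), h = 1 along meridians and k = sec φ along parallels.
At 60°: h = 1.000, k = 2.000; principal scales a = 2.000, b = 1.000.
sin(ω/2) = (a − b)/(a + b) = 1.0000/3.000 = 0.3333, so ω = 2 arcsin(0.3333) ≈ 38.9°.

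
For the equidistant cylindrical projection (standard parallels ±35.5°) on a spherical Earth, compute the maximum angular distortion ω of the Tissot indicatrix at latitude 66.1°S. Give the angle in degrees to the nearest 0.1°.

39.2°

With standard parallel φ₀ = 35.5°, the equirectangular projection gives x = Rλ cos φ₀, y = Rφ, so h = 1 and k = cos 35.5° / cos φ.
At 66.1°: h = 1.000, k = 2.009; principal scales a = 2.009, b = 1.000.
sin(ω/2) = (a − b)/(a + b) = 1.009/3.009 = 0.3354, so ω = 2 arcsin(0.3354) ≈ 39.2°.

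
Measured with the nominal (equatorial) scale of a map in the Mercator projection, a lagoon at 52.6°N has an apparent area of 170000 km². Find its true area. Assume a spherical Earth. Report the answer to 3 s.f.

62700 km²

For Mercator, h = k = sec φ (a conformal cylindrical projection has a single point scale, 1/cos φ).
Areal scale = k² = sec²φ = 1/cos²(52.6°) = 1/0.6074² = 2.711.
True area = apparent / (areal scale) = 170000 / 2.711 ≈ 62700 km².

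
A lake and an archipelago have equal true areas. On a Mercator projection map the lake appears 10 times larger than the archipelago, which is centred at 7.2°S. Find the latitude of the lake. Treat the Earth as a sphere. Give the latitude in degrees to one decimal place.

Mercator areal scale is sec²φ, so apparent-area ratio = sec²φ₁ / sec²φ₂ = cos²φ₂ / cos²φ₁.
cos²φ₂ / cos²φ₁ = 10  ⇒  cos φ₁ = cos 7.2° / √10 = 0.9921/3.162 = 0.3137.
φ₁ = arccos(0.3137) ≈ 71.7°.

71.7°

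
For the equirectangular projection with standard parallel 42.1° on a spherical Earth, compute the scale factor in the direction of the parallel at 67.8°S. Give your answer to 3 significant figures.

The equidistant cylindrical projection with φ₀ = 42.1° has h = 1 (meridians true) and k = cos φ₀ / cos φ along parallels.
k = cos 42.1° / cos 67.8° = 0.7420/0.3778 = 1.964.

1.96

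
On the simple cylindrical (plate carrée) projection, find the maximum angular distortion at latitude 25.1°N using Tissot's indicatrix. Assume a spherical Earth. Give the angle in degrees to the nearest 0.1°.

In the plate carrée (x = Rλ, y = Rφ), meridians are true-scale (h = 1) and parallels are stretched by k = sec φ.
At 25.1°: h = 1.000, k = 1.104; principal scales a = 1.104, b = 1.000.
sin(ω/2) = (a − b)/(a + b) = 0.1043/2.104 = 0.04956, so ω = 2 arcsin(0.04956) ≈ 5.7°.

5.7°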